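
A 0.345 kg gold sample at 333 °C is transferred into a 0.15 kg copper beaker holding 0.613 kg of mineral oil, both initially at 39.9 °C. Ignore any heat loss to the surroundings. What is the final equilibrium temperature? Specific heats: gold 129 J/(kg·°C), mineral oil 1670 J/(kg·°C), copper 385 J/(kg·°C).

T_f ≈ 51.5 °C

Heat gained plus heat lost sum to zero:
0.345·129·(T − 333) + 0.613·1670·(T − 39.9) + 0.15·385·(T − 39.9) = 0
44.5(T − 333) + 1023.7(T − 39.9) + 57.75(T − 39.9) = 0
1126 T = 57970
T = 57970/1126 ≈ 51.49 °C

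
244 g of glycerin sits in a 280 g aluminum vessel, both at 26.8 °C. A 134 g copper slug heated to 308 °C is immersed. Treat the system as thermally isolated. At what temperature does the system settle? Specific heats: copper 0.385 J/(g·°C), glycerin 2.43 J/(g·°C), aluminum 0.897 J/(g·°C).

T_f ≈ 43.0 °C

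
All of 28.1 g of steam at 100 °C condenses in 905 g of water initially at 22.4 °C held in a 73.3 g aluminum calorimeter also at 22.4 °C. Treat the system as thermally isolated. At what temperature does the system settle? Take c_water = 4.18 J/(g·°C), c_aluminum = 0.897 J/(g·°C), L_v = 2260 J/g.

T_f ≈ 40.7 °C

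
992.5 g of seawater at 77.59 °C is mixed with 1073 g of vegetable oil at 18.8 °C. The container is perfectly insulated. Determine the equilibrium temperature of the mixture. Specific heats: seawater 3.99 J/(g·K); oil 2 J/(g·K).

T_f = Σ m_i c_i T_i / Σ m_i c_i:
T_f = (3960.1*77.59 + 2146*18.8) / (3960.1 + 2146)
    = 347607 / 6106.1 ≈ 56.93 °C

T_f ≈ 56.9 °C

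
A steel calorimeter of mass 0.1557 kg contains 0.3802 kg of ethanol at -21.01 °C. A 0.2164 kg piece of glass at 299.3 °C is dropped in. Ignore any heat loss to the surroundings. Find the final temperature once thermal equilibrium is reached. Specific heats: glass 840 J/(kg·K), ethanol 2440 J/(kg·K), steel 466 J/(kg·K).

T_f ≈ 28.2 °C

T_f is the heat-capacity-weighted average of the initial temperatures:
T_f = (181.78·299.3 + 927.69·(-21.01) + 72.56·(-21.01)) / (181.78 + 927.69 + 72.56)
    = 33390 / 1182 ≈ 28.25 °C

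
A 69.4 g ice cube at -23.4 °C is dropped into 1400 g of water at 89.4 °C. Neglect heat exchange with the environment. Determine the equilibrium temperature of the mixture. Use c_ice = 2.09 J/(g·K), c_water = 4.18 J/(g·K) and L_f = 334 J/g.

T_f ≈ 80.9 °C

Energy balance with sensible and latent terms:
warm ice to 0 °C: 69.4×2.09×(0 − (-23.4)) = 3394.1; melt ice: 69.4×334 = 23180; meltwater 0→T: 69.4×4.18×T = 290.09 T; water: 5852(T − 89.4)
6142.1 T = 523169 − 26574 = 496595
T ≈ 80.85 °C. Since T > 0 °C, the all-ice-melts assumption holds.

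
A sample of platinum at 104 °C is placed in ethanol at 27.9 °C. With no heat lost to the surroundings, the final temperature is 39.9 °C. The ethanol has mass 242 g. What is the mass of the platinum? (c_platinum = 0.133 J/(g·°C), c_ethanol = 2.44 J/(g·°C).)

m ≈ 831 g

Net heat exchanged in the isolated system is zero:
m·0.133·(39.9 − 104) + 242·2.44·(39.9 − 27.9) = 0
-8.525 m = -7085.8
m = -7085.8/-8.525 ≈ 831.1 g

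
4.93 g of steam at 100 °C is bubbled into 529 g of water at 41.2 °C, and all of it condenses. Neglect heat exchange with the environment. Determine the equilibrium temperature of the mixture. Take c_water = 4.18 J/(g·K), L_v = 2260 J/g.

T_f ≈ 46.7 °C

Let T be the final temperature. ΣQ_i = 0:
steam→water at 100 °C releases m L_v = 4.93·2260 = 11142; condensed water 100 °C→T: 20.61(T − 100); original water: 2211.2(T − 41.2)
2231.8 T = 11142 + 2060.7 + 91102 = 104305
T ≈ 46.74 °C — below 100 °C, confirming all the steam condensed.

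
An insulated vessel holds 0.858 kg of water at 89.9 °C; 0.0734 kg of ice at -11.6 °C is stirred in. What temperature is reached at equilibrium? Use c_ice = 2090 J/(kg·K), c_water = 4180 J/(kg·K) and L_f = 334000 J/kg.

T_f ≈ 76.1 °C

Energy conservation, ΣQ = 0:
ice -11.6→0 °C: 0.0734·2090·11.6 = 1779.5; latent heat to melt: 0.0734·334000 = 24516; warm the meltwater: 306.81 T; water: 3586.4(T − 89.9)
3893.3 T = 322421 − 26295 = 296126
T ≈ 76.06 °C. Since T > 0 °C, the all-ice-melts assumption holds.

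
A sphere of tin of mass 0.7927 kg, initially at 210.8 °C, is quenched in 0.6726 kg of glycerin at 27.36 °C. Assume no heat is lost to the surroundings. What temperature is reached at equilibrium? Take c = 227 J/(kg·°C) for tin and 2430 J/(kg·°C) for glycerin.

T_f = Σ m_i c_i T_i / Σ m_i c_i:
T_f = (179.94*210.8 + 1634.4*27.36) / (179.94 + 1634.4)
    = 82650 / 1814.4 ≈ 45.55 °C

T_f ≈ 45.6 °C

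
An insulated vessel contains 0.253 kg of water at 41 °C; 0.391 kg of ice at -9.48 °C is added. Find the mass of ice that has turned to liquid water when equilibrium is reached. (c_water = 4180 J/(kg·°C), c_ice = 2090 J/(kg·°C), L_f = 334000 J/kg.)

m_melted ≈ 0.107 kg

Heat available from the water dropping to 0 °C: 0.253×4180×41 = 43359 J.
Warming the ice to 0 °C takes 0.391×2090×9.48 = 7747 J, leaving 35612 J for melting.
To melt every bit of ice: 0.391×334000 = 130594 J.
35612 J < 130594 J, so only part of the ice melts and the system sits at 0 °C.
m_melt = 35612 / L_f = 0.1066 kg.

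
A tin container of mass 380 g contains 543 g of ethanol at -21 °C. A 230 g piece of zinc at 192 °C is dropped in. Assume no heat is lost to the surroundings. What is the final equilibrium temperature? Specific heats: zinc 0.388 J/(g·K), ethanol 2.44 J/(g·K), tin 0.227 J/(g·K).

Taking heat into each body as positive, Σ m c ΔT = 0:
230×0.388×(T − 192) + 543×2.44×(T − (-21)) + 380×0.227×(T − (-21)) = 0
1500.4 T = -12501
T = -12501 / 1500.4 = -8.33 °C

T_f ≈ -8.3 °C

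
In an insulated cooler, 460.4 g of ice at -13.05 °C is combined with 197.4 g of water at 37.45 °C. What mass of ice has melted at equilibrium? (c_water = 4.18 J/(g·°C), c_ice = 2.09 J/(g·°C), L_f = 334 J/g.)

Water can give up m c ΔT = 197.4·4.18·37.45 = 30901 J before reaching 0 °C.
Warming the ice to 0 °C takes 460.4·2.09·13.05 = 12557 J, leaving 18344 J for melting.
Melting all 460.4 g of ice would need 460.4·334 = 153774 J.
18344 J < 153774 J, so only part of the ice melts and the system sits at 0 °C.
Mass melted = 18344/334 ≈ 54.92 g.

m_melted ≈ 54.9 g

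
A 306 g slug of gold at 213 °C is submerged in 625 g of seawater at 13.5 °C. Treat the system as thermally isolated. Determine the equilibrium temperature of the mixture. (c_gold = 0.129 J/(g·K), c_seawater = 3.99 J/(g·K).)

T_f ≈ 16.6 °C

Heat gained plus heat lost sum to zero:
306*0.129*(T − 213) + 625*3.99*(T − 13.5) = 0
39.47(T − 213) + 2493.8(T − 13.5) = 0
2533.2 T = 42074
T = 42074 / 2533.2 = 16.6 °C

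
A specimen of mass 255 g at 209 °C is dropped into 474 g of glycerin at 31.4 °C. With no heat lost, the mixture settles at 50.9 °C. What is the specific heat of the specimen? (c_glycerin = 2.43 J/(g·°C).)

c ≈ 0.557 J/(g·°C)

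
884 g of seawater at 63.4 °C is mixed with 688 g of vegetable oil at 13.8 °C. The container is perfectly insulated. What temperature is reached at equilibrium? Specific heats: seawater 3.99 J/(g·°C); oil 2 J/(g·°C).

Set heat shed by the hot body equal to heat absorbed by the cold body:
884×3.99×(63.4 − T) = 688×2×(T − 13.8)
3527.2(63.4 − T) = 1376(T − 13.8)
4903.2 T = 242611  ⇒  T ≈ 49.48 °C

T_f ≈ 49.5 °C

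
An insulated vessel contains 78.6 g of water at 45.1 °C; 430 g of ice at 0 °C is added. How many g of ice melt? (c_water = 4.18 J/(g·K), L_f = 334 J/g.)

m_melted ≈ 44.4 g

Water can give up m c ΔT = 78.6×4.18×45.1 = 14818 J before reaching 0 °C.
Melting all 430 g of ice would need 430×334 = 143620 J.
Since 14818 < 143620 J, not all the ice melts; equilibrium is at 0 °C.
Mass melted = 14818/334 ≈ 44.36 g.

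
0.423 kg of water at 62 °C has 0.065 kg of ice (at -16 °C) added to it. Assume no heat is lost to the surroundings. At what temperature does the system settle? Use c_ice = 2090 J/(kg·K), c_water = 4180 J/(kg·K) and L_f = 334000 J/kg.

T_f ≈ 42.0 °C

Heat gained plus heat lost sum to zero:
warm ice to 0 °C: 0.065×2090×(0 − (-16)) = 2173.6; fusion: m_ice L_f = 0.065×334000 = 21710; meltwater 0→T: 0.065×4180×T = 271.7 T; water cools: 0.423×4180×(T − 62) = 1768.1(T − 62)
2039.8 T = 109625 − 23884 = 85741
T ≈ 42.03 °C. Since T > 0 °C, the all-ice-melts assumption holds.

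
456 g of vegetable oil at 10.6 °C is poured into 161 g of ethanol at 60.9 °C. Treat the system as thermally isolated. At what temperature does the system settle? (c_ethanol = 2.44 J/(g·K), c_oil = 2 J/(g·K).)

With ΣQ=0 the equilibrium temperature is the m·c-weighted mean:
T_f = (392.84×60.9 + 912×10.6) / (392.84 + 912)
    = 33591 / 1304.8 ≈ 25.74 °C

T_f ≈ 25.7 °C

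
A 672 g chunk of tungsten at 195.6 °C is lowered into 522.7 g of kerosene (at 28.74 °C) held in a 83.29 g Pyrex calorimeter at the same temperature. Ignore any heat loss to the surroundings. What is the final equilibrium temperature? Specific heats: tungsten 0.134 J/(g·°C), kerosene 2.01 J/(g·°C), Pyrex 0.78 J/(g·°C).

T_f ≈ 41.2 °C

Let T be the final temperature. ΣQ_i = 0:
672×0.134×(T − 195.6) + 522.7×2.01×(T − 28.74) + 83.29×0.78×(T − 28.74) = 0
90.05(T − 195.6) + 1050.6(T − 28.74) + 64.97(T − 28.74) = 0
(90.05 + 1050.6 + 64.97) T = 90.05×195.6 + 1050.6×28.74 + 64.97×28.74
T = 49676/1205.6 ≈ 41.20 °C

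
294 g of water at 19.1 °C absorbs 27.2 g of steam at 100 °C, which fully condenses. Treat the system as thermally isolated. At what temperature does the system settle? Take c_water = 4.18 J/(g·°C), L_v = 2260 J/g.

Sum of m c ΔT and latent-heat terms is zero:
steam→water at 100 °C releases m L_v = 27.2×2260 = 61472; condensate cools 100→T: 27.2×4.18×(T − 100) = 113.7(T − 100); water warms: 294×4.18×(T − 19.1) = 1228.9(T − 19.1)
1342.6 T = 61472 + 11370 + 23472 = 96314
T ≈ 71.74 °C — below 100 °C, confirming all the steam condensed.

T_f ≈ 71.7 °C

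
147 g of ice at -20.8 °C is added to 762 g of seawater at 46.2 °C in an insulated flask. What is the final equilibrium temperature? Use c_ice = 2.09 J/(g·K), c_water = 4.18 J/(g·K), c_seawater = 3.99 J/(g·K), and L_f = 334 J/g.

T_f ≈ 23.3 °C

Energy balance with sensible and latent terms:
warm ice to 0 °C: 147×2.09×(0 − (-20.8)) = 6390.4
  fusion: m_ice L_f = 147×334 = 49098
  warm the meltwater: 614.46 T
  seawater cools: 762×3.99×(T − 46.2) = 3040.4(T − 46.2)
3654.8 T = 140466 − 55488 = 84977
T ≈ 23.25 °C — above 0 °C, consistent with complete melting.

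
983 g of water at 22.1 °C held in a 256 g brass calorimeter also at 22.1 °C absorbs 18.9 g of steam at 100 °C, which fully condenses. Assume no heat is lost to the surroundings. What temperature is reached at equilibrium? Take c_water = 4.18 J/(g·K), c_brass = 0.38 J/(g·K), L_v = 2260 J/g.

Taking heat into each body as positive, Σ m c ΔT = 0:
latent heat released on condensation: 18.9×2260 = 42714; condensate cools 100→T: 18.9×4.18×(T − 100) = 79(T − 100); original water: 4108.9(T − 22.1); brass cup: 256×0.38×(T − 22.1) = 97.28(T − 22.1)
4285.2 T = 42714 + 7900.2 + 92957 = 143572
T ≈ 33.50 °C (< 100 °C, so full condensation is consistent).

T_f ≈ 33.5 °C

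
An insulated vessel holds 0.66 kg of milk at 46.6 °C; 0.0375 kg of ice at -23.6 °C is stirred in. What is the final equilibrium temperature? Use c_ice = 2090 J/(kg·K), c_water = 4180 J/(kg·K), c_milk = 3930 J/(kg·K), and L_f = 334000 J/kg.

Setting the total heat transfer to zero:
ice -23.6→0 °C: 0.0375·2090·23.6 = 1849.7
  fusion: m_ice L_f = 0.0375·334000 = 12525
  warm the meltwater: 156.75 T
  milk cools: 0.66·3930·(T − 46.6) = 2593.8(T − 46.6)
2750.6 T = 120871 − 14375 = 106496
T ≈ 38.72 °C — above 0 °C, consistent with complete melting.

T_f ≈ 38.7 °C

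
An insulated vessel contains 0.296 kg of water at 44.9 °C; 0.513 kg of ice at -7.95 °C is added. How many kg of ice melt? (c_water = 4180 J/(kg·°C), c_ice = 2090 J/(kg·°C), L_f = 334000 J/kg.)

m_melted ≈ 0.141 kg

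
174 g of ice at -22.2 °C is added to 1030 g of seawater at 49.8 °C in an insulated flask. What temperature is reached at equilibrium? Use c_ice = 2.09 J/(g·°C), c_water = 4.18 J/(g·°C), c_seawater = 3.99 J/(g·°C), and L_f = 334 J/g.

T_f ≈ 28.6 °C

Taking heat into each body as positive, Σ m c ΔT = 0:
warm ice to 0 °C: 174×2.09×(0 − (-22.2)) = 8073.3; fusion: m_ice L_f = 174×334 = 58116; meltwater 0→T: 174×4.18×T = 727.32 T; seawater cools: 1030×3.99×(T − 49.8) = 4109.7(T − 49.8)
4837 T = 204663 − 66189 = 138474
T ≈ 28.63 °C (positive, so assuming full melt was valid).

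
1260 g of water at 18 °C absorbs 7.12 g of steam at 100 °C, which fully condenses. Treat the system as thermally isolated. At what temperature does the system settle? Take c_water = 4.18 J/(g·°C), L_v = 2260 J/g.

Let T be the final temperature. ΣQ_i = 0:
condense steam: −7.12·2260 = −16091
  condensed water 100 °C→T: 29.76(T − 100)
  water warms: 1260·4.18·(T − 18) = 5266.8(T − 18)
5296.6 T = 16091 + 2976.2 + 94802 = 113870
T ≈ 21.50 °C — below 100 °C, confirming all the steam condensed.

T_f ≈ 21.5 °C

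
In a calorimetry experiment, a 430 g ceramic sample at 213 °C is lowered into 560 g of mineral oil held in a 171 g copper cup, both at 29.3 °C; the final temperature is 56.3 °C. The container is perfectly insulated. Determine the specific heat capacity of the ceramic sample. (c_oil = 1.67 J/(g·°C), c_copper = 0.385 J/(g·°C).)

c ≈ 0.401 J/(g·°C)

Setting the total heat transfer to zero:
430×c×(56.3 − 213) + 560×1.67×(56.3 − 29.3) + 171×0.385×(56.3 − 29.3) = 0
-67381 c = -27028
c = -27028/-67381 ≈ 0.4011 J/(g·°C)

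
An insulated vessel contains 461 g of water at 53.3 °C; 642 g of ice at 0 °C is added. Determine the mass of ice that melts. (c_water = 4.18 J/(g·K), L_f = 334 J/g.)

Heat available from the water dropping to 0 °C: 461×4.18×53.3 = 102708 J.
Melting all 642 g of ice would need 642×334 = 214428 J.
102708 J < 214428 J, so only part of the ice melts and the system sits at 0 °C.
m_melt = 102708 / L_f = 307.5 g.

m_melted ≈ 308 g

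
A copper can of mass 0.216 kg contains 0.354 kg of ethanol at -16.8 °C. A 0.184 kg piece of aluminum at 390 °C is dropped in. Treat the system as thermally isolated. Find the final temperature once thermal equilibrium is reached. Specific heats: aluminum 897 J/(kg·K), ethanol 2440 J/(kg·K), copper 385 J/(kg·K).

T_f ≈ 43.6 °C

Conservation of energy gives ΣQ = 0:
0.184×897×(T − 390) + 0.354×2440×(T − (-16.8)) + 0.216×385×(T − (-16.8)) = 0
1112 T = 48460
T = 48460 / 1112 = 43.6 °C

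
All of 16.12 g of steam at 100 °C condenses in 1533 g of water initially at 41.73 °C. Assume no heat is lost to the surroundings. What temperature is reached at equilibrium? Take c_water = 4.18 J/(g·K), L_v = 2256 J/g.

T_f ≈ 48.0 °C

Setting the total heat transfer to zero:
latent heat released on condensation: 16.12×2256 = 36367
  condensed water 100 °C→T: 67.38(T − 100)
  water warms: 1533×4.18×(T − 41.73) = 6407.9(T − 41.73)
6475.3 T = 36367 + 6738.2 + 267403 = 310508
T ≈ 47.95 °C — below 100 °C, confirming all the steam condensed.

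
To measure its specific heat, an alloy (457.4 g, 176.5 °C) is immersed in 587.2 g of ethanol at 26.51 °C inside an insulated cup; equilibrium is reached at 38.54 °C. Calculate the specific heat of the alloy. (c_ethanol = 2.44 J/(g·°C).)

c ≈ 0.273 J/(g·°C)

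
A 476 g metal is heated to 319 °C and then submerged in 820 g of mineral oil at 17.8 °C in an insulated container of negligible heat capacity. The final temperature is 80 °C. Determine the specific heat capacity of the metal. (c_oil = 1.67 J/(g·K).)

c ≈ 0.749 J/(g·K)

Heat lost by the metal = heat gained by the oil:
476×c×(319 − 80) = 820×1.67×(80 − 17.8)
113764 c = 85177  ⇒  c ≈ 0.7487 J/(g·K)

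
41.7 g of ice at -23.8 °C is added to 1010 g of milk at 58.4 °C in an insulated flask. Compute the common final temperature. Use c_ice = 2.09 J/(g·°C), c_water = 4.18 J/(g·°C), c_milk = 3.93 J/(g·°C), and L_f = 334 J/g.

Sum of m c ΔT and latent-heat terms is zero:
ice -23.8→0 °C: 41.7·2.09·23.8 = 2074.2; melt ice: 41.7·334 = 13928; meltwater 0→T: 41.7·4.18·T = 174.31 T; milk: 3969.3(T − 58.4)
4143.6 T = 231807 − 16002 = 215805
T ≈ 52.08 °C (positive, so assuming full melt was valid).

T_f ≈ 52.1 °C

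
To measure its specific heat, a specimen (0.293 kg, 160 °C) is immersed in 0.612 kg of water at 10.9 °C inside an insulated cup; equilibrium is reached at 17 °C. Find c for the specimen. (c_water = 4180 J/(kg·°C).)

c ≈ 372 J/(kg·°C)

m_s c (T_s − T_f) = m_water c_water (T_f − T_0):
0.293×c×(160 − 17) = 0.612×4180×(17 − 10.9)
41.9 c = 15605  ⇒  c ≈ 372.4 J/(kg·°C)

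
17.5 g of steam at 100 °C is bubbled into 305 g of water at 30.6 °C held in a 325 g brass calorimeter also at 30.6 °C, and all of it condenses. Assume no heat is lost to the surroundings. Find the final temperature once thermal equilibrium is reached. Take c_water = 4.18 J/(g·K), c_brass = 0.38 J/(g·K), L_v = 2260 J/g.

Setting the total heat transfer to zero:
latent heat released on condensation: 17.5×2260 = 39550
  condensed water 100 °C→T: 73.15(T − 100)
  original water: 1274.9(T − 30.6)
  cup: 123.5(T − 30.6)
1471.5 T = 39550 + 7315 + 42791 = 89656
T ≈ 60.93 °C (< 100 °C, so full condensation is consistent).

T_f ≈ 60.9 °C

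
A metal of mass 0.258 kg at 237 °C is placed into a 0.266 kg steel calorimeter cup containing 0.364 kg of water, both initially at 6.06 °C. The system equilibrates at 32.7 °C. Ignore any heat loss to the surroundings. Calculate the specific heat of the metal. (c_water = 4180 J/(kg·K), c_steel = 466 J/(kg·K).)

Setting the total heat transfer to zero:
0.258×c×(32.7 − 237) + 0.364×4180×(32.7 − 6.06) + 0.266×466×(32.7 − 6.06) = 0
-52.71 c = -43835
c = -43835/-52.71 ≈ 831.6 J/(kg·K)

c ≈ 832 J/(kg·K)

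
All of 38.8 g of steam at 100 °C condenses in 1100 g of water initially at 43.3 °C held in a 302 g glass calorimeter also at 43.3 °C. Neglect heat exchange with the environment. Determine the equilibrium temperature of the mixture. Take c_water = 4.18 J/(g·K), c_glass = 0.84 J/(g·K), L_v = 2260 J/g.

Conservation of energy gives ΣQ = 0:
condense steam: −38.8×2260 = −87688; condensed water 100 °C→T: 162.18(T − 100); original water: 4598(T − 43.3); cup: 253.68(T − 43.3)
5013.9 T = 87688 + 16218 + 210078 = 313984
T ≈ 62.62 °C — below 100 °C, confirming all the steam condensed.

T_f ≈ 62.6 °C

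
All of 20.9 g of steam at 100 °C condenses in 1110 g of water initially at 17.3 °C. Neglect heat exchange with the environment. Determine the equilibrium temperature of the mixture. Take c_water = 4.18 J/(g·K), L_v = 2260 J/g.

Setting the total heat transfer to zero:
steam→water at 100 °C releases m L_v = 20.9·2260 = 47234; condensate cools 100→T: 20.9·4.18·(T − 100) = 87.36(T − 100); original water: 4639.8(T − 17.3)
4727.2 T = 47234 + 8736.2 + 80269 = 136239
T ≈ 28.82 °C, under the boiling point, so the assumption holds.

T_f ≈ 28.8 °C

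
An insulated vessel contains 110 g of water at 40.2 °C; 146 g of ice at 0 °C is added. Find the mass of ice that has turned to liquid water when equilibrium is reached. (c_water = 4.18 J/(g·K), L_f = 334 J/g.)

m_melted ≈ 55.3 g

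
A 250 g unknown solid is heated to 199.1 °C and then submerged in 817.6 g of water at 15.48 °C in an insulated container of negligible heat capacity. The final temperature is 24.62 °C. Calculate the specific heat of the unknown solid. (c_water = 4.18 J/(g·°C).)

c ≈ 0.716 J/(g·°C)

m_s c (T_s − T_f) = m_water c_water (T_f − T_0):
250×c×(199.1 − 24.62) = 817.6×4.18×(24.62 − 15.48)
43620 c = 31237  ⇒  c ≈ 0.7161 J/(g·°C)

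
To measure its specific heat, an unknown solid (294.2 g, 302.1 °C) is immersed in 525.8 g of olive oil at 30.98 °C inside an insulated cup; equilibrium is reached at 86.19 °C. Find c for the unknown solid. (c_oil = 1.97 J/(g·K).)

c ≈ 0.9 J/(g·K)

Net heat exchanged in the isolated system is zero:
294.2×c×(86.19 − 302.1) + 525.8×1.97×(86.19 − 30.98) = 0
-63521 c = -57188
c = -57188/-63521 ≈ 0.9003 J/(g·K)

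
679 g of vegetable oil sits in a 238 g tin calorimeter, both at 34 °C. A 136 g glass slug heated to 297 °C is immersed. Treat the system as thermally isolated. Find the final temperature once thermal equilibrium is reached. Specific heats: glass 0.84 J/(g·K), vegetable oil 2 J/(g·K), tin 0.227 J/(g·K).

Energy conservation, ΣQ = 0:
136×0.84×(T − 297) + 679×2×(T − 34) + 238×0.227×(T − 34) = 0
114.24(T − 297) + 1358(T − 34) + 54.03(T − 34) = 0
(114.24 + 1358 + 54.03) T = 114.24×297 + 1358×34 + 54.03×34
T ≈ 53.69 °C

T_f ≈ 53.7 °C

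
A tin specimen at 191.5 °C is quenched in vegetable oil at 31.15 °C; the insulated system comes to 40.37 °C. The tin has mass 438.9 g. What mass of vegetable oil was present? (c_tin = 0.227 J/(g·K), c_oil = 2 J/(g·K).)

Setting the total heat transfer to zero:
438.9·0.227·(40.37 − 191.5) + m·2·(40.37 − 31.15) = 0
18.44 m = 15057
m = 15057/18.44 ≈ 816.5 g

m ≈ 817 g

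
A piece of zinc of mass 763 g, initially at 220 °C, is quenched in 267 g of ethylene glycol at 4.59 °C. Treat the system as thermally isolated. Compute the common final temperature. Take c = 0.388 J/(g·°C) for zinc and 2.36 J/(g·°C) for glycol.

T_f ≈ 73.4 °C

T_f = Σ m_i c_i T_i / Σ m_i c_i:
T_f = (296.04*220 + 630.12*4.59) / (296.04 + 630.12)
    = 68022 / 926.16 ≈ 73.44 °C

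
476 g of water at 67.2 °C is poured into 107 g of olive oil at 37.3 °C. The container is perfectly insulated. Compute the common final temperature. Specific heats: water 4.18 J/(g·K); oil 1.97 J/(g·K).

T_f ≈ 64.3 °C

Taking heat into each body as positive, Σ m c ΔT = 0:
476×4.18×(T − 67.2) + 107×1.97×(T − 37.3) = 0
1989.7(T − 67.2) + 210.79(T − 37.3) = 0
2200.5 T = 141569
T = 141569/2200.5 ≈ 64.34 °C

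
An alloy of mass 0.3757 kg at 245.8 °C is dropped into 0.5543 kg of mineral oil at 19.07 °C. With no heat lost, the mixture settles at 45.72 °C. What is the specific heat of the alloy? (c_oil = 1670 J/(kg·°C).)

m_s c (T_s − T_f) = m_oil c_oil (T_f − T_0):
0.3757·c·(245.8 − 45.72) = 0.5543·1670·(45.72 − 19.07)
75.17 c = 24669  ⇒  c ≈ 328.2 J/(kg·°C)

c ≈ 328 J/(kg·°C)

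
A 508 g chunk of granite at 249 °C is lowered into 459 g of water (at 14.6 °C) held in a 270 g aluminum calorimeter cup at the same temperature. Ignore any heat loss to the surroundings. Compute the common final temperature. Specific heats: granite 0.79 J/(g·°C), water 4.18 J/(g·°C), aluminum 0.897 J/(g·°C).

Energy conservation, ΣQ = 0:
508·0.79·(T − 249) + 459·4.18·(T − 14.6) + 270·0.897·(T − 14.6) = 0
2562.1 T = 131477
T = 131477/2562.1 ≈ 51.32 °C

T_f ≈ 51.3 °C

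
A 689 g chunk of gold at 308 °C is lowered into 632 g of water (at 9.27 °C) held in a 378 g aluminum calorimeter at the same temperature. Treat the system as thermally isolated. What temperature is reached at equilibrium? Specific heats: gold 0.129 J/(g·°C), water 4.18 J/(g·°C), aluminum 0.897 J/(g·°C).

T_f ≈ 17.9 °C

Energy conservation, ΣQ = 0:
689·0.129·(T − 308) + 632·4.18·(T − 9.27) + 378·0.897·(T − 9.27) = 0
88.88(T − 308) + 2641.8(T − 9.27) + 339.07(T − 9.27) = 0
(88.88 + 2641.8 + 339.07) T = 88.88·308 + 2641.8·9.27 + 339.07·9.27
T ≈ 17.92 °C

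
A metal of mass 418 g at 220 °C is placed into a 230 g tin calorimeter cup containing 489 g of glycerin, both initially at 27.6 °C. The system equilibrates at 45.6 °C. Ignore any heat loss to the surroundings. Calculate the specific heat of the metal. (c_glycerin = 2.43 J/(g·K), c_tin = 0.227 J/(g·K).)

Conservation of energy gives ΣQ = 0:
418·c·(45.6 − 220) + 489·2.43·(45.6 − 27.6) + 230·0.227·(45.6 − 27.6) = 0
-72899 c = -22329
c = -22329/-72899 ≈ 0.3063 J/(g·K)

c ≈ 0.306 J/(g·K)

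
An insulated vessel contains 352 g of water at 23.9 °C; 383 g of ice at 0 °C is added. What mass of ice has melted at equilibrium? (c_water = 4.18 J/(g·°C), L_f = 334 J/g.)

Cooling the water to 0 °C releases 352×4.18×23.9 = 35166 J.
Melting all 383 g of ice would need 383×334 = 127922 J.
Since 35166 < 127922 J, not all the ice melts; equilibrium is at 0 °C.
Mass melted = 35166/334 ≈ 105.3 g.

m_melted ≈ 105 g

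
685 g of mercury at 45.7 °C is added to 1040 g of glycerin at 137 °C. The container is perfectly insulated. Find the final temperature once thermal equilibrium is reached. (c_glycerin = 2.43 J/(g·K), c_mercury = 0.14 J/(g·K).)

T_f ≈ 133.7 °C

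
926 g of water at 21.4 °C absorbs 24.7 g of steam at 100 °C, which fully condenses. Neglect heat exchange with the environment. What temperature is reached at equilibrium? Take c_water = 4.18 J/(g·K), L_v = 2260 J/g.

T_f ≈ 37.5 °C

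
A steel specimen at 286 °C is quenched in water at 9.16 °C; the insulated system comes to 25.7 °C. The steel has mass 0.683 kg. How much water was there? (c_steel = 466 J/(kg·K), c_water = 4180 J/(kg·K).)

m ≈ 1.2 kg

|Q_steel| = |Q_water|:
0.683·466·(286 − 25.7) = m·4180·(25.7 − 9.16)
69137 m = 82848  ⇒  m ≈ 1.198 kg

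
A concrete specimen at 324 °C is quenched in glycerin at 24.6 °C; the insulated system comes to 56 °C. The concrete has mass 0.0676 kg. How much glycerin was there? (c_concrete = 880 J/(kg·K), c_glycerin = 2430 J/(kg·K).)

m ≈ 0.209 kg

Taking heat into each body as positive, Σ m c ΔT = 0:
0.0676·880·(56 − 324) + m·2430·(56 − 24.6) = 0
76302 m = 15943
m = 15943/76302 ≈ 0.2089 kg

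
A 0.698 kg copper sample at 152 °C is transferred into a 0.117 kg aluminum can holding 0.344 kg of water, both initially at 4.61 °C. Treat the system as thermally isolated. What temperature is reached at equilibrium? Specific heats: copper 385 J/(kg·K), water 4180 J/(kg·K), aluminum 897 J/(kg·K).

Conservation of energy gives ΣQ = 0:
0.698×385×(T − 152) + 0.344×4180×(T − 4.61) + 0.117×897×(T − 4.61) = 0
268.73(T − 152) + 1437.9(T − 4.61) + 104.95(T − 4.61) = 0
(268.73 + 1437.9 + 104.95) T = 268.73×152 + 1437.9×4.61 + 104.95×4.61
T = 47960/1811.6 ≈ 26.47 °C

T_f ≈ 26.5 °C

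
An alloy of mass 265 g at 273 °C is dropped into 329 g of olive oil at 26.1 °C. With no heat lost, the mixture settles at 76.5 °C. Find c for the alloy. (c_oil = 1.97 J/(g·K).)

c ≈ 0.627 J/(g·K)

Heat lost by the alloy = heat gained by the oil:
265·c·(273 − 76.5) = 329·1.97·(76.5 − 26.1)
52072 c = 32666  ⇒  c ≈ 0.6273 J/(g·K)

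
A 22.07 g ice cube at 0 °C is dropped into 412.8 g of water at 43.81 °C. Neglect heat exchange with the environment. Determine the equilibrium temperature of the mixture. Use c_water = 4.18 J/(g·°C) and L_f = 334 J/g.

T_f ≈ 37.5 °C

Let T be the final temperature. ΣQ_i = 0:
latent heat to melt: 22.07×334 = 7371.4; meltwater 0→T: 22.07×4.18×T = 92.25 T; water: 1725.5(T − 43.81)
1817.8 T = 75594 − 7371.4 = 68223
T ≈ 37.53 °C. Since T > 0 °C, the all-ice-melts assumption holds.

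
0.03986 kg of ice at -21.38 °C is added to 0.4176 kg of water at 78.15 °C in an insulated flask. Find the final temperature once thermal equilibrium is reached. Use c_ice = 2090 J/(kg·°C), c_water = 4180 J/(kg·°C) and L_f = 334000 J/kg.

Setting the total heat transfer to zero:
ice -21.38→0 °C: 0.03986×2090×21.38 = 1781.1
  fusion: m_ice L_f = 0.03986×334000 = 13313
  meltwater 0→T: 0.03986×4180×T = 166.61 T
  water cools: 0.4176×4180×(T − 78.15) = 1745.6(T − 78.15)
1912.2 T = 136416 − 15094 = 121322
T ≈ 63.45 °C (positive, so assuming full melt was valid).

T_f ≈ 63.4 °C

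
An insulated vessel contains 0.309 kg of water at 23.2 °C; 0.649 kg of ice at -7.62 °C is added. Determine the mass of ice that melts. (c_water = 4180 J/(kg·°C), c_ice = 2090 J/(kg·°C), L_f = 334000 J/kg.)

Heat available from the water dropping to 0 °C: 0.309·4180·23.2 = 29966 J.
Of that, 0.649·2090·7.62 = 10336 J goes to bring the ice to 0 °C, leaving 19630 J.
Fully melting the ice requires m_ice L_f = 0.649·334000 = 216766 J.
Since 19630 < 216766 J, not all the ice melts; equilibrium is at 0 °C.
m_melted·334000 = 19630  ⇒  m_melted ≈ 0.05877 kg.

m_melted ≈ 0.0588 kg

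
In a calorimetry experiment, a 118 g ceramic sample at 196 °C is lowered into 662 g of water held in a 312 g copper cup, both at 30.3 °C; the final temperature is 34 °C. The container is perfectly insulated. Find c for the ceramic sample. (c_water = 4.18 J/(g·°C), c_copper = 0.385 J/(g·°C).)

c ≈ 0.559 J/(g·°C)

Taking heat into each body as positive, Σ m c ΔT = 0:
118·c·(34 − 196) + 662·4.18·(34 − 30.3) + 312·0.385·(34 − 30.3) = 0
-19116 c = -10683
c = -10683/-19116 ≈ 0.5588 J/(g·°C)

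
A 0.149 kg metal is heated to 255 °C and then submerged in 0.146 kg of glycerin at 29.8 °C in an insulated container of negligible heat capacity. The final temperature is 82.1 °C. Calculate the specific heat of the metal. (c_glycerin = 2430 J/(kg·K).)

c ≈ 720 J/(kg·K)

m_s c (T_s − T_f) = m_glycerin c_glycerin (T_f − T_0):
0.149·c·(255 − 82.1) = 0.146·2430·(82.1 − 29.8)
25.76 c = 18555  ⇒  c ≈ 720.2 J/(kg·K)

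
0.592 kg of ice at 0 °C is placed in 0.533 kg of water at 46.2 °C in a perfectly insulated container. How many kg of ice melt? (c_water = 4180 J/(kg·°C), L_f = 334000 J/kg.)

m_melted ≈ 0.308 kg

Heat available from the water dropping to 0 °C: 0.533·4180·46.2 = 102931 J.
Melting all 0.592 kg of ice would need 0.592·334000 = 197728 J.
That's not enough to melt it all — equilibrium is at 0 °C with ice remaining.
Mass melted = 102931/334000 ≈ 0.3082 kg.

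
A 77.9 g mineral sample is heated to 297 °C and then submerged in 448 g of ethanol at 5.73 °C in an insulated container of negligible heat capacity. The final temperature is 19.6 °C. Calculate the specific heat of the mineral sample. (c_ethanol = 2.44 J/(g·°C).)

c ≈ 0.702 J/(g·°C)

Conservation of energy gives ΣQ = 0:
77.9×c×(19.6 − 297) + 448×2.44×(19.6 − 5.73) = 0
-21609 c = -15162
c = -15162/-21609 ≈ 0.7016 J/(g·°C)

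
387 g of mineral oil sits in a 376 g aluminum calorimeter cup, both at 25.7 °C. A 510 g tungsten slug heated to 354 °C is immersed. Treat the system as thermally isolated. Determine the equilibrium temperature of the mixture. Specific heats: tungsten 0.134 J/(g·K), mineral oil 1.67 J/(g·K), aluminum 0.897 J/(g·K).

T_f ≈ 47.0 °C

Net heat exchanged in the isolated system is zero:
510*0.134*(T − 354) + 387*1.67*(T − 25.7) + 376*0.897*(T − 25.7) = 0
1051.9 T = 49470
T = 49470 / 1051.9 = 47 °C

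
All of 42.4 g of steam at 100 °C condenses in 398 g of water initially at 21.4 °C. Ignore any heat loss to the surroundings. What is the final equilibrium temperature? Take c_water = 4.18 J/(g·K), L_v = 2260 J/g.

T_f ≈ 81.0 °C

Let T be the final temperature. ΣQ_i = 0:
steam→water at 100 °C releases m L_v = 42.4·2260 = 95824
  condensed water 100 °C→T: 177.23(T − 100)
  original water: 1663.6(T − 21.4)
1840.9 T = 95824 + 17723 + 35602 = 149149
T ≈ 81.02 °C (< 100 °C, so full condensation is consistent).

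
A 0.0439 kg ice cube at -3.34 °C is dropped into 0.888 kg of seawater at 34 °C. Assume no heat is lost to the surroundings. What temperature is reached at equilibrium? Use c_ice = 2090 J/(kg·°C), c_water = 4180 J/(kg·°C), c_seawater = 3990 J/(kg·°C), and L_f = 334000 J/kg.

T_f ≈ 28.3 °C

Taking heat into each body as positive, Σ m c ΔT = 0:
ice -3.34→0 °C: 0.0439·2090·3.34 = 306.45
  fusion: m_ice L_f = 0.0439·334000 = 14663
  meltwater 0→T: 0.0439·4180·T = 183.5 T
  seawater: 3543.1(T − 34)
3726.6 T = 120466 − 14969 = 105497
T ≈ 28.31 °C. Since T > 0 °C, the all-ice-melts assumption holds.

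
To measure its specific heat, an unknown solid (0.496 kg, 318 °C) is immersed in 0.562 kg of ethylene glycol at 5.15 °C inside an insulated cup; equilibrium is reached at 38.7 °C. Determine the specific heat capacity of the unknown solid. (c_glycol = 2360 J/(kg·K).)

Let T be the final temperature. ΣQ_i = 0:
0.496×c×(38.7 − 318) + 0.562×2360×(38.7 − 5.15) = 0
-138.53 c = -44498
c = -44498/-138.53 ≈ 321.2 J/(kg·K)

c ≈ 321 J/(kg·K)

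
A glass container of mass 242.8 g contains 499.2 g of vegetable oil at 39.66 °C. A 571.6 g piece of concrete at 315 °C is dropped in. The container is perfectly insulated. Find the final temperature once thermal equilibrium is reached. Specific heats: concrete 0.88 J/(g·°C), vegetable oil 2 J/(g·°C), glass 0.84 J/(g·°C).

Taking heat into each body as positive, Σ m c ΔT = 0:
571.6×0.88×(T − 315) + 499.2×2×(T − 39.66) + 242.8×0.84×(T − 39.66) = 0
503.01(T − 315) + 998.4(T − 39.66) + 203.95(T − 39.66) = 0
1705.4 T = 206133
T = 206133 / 1705.4 = 121 °C

T_f ≈ 120.9 °C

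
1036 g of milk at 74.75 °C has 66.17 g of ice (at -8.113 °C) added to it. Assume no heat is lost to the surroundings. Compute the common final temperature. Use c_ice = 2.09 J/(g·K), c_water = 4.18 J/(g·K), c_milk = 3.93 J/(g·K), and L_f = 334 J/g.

T_f ≈ 64.7 °C

Energy balance with sensible and latent terms:
ice -8.113→0 °C: 66.17×2.09×8.113 = 1122
  melt ice: 66.17×334 = 22101
  meltwater 0→T: 66.17×4.18×T = 276.59 T
  milk cools: 1036×3.93×(T − 74.75) = 4071.5(T − 74.75)
4348.1 T = 304343 − 23223 = 281120
T ≈ 64.65 °C — above 0 °C, consistent with complete melting.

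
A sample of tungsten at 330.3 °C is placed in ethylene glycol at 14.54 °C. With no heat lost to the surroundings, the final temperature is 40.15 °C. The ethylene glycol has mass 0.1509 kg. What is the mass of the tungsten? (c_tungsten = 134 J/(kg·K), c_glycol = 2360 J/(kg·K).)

m ≈ 0.235 kg

Heat lost by the tungsten = heat gained by the glycol:
m×134×(330.3 − 40.15) = 0.1509×2360×(40.15 − 14.54)
38880 m = 9120.3  ⇒  m ≈ 0.2346 kg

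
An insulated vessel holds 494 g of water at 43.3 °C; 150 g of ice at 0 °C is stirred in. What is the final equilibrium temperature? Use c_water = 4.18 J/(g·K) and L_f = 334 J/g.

T_f ≈ 14.6 °C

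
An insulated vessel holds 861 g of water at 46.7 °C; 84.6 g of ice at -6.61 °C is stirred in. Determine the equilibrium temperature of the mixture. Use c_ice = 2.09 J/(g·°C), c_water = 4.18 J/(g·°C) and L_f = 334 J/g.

T_f ≈ 35.1 °C

Energy conservation, ΣQ = 0:
ice -6.61→0 °C: 84.6×2.09×6.61 = 1168.7
  latent heat to melt: 84.6×334 = 28256
  meltwater 0→T: 84.6×4.18×T = 353.63 T
  water: 3599(T − 46.7)
3952.6 T = 168072 − 29425 = 138647
T ≈ 35.08 °C — above 0 °C, consistent with complete melting.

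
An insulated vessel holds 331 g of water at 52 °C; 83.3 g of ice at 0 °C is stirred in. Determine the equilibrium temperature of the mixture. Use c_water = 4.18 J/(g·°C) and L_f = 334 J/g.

T_f ≈ 25.5 °C

Net heat exchanged in the isolated system is zero:
latent heat to melt: 83.3×334 = 27822
  meltwater 0→T: 83.3×4.18×T = 348.19 T
  water cools: 331×4.18×(T − 52) = 1383.6(T − 52)
1731.8 T = 71946 − 27822 = 44124
T ≈ 25.48 °C (positive, so assuming full melt was valid).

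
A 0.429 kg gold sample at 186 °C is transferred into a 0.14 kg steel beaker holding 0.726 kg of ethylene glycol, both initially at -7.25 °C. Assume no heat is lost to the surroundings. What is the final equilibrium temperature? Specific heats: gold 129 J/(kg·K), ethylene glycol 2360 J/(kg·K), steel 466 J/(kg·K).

T_f = Σ m_i c_i T_i / Σ m_i c_i:
T_f = (55.34·186 + 1713.4·(-7.25) + 65.24·(-7.25)) / (55.34 + 1713.4 + 65.24)
    = -2601.4 / 1833.9 ≈ -1.42 °C

T_f ≈ -1.4 °C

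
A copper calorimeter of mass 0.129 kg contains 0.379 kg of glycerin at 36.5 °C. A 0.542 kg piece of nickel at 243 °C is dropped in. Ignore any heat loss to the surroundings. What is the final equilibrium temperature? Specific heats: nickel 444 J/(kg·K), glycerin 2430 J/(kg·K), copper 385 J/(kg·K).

Setting the total heat transfer to zero:
0.542×444×(T − 243) + 0.379×2430×(T − 36.5) + 0.129×385×(T − 36.5) = 0
(240.65 + 920.97 + 49.66) T = 240.65×243 + 920.97×36.5 + 49.66×36.5
T ≈ 77.53 °C

T_f ≈ 77.5 °C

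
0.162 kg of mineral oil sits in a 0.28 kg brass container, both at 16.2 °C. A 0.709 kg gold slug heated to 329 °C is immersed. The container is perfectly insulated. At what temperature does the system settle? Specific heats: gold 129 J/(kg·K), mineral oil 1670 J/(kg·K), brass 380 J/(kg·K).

T_f ≈ 77.3 °C

Taking heat into each body as positive, Σ m c ΔT = 0:
0.709×129×(T − 329) + 0.162×1670×(T − 16.2) + 0.28×380×(T − 16.2) = 0
91.46(T − 329) + 270.54(T − 16.2) + 106.4(T − 16.2) = 0
(91.46 + 270.54 + 106.4) T = 91.46×329 + 270.54×16.2 + 106.4×16.2
T ≈ 77.28 °C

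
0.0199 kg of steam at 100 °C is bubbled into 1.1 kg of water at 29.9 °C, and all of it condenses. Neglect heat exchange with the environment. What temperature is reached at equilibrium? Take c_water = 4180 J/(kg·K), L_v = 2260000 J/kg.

T_f ≈ 40.8 °C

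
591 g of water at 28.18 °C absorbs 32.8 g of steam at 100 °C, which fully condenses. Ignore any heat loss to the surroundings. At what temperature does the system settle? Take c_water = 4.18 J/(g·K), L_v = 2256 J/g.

T_f ≈ 60.3 °C

Setting the total heat transfer to zero:
steam→water at 100 °C releases m L_v = 32.8·2256 = 73997
  condensate cools 100→T: 32.8·4.18·(T − 100) = 137.1(T − 100)
  water warms: 591·4.18·(T − 28.18) = 2470.4(T − 28.18)
2607.5 T = 73997 + 13710 + 69615 = 157323
T ≈ 60.33 °C, under the boiling point, so the assumption holds.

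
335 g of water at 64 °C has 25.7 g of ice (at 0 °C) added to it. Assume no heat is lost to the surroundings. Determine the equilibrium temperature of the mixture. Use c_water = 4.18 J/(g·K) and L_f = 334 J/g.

T_f ≈ 53.7 °C

Let T be the final temperature. ΣQ_i = 0:
fusion: m_ice L_f = 25.7×334 = 8583.8; meltwater 0→T: 25.7×4.18×T = 107.43 T; water: 1400.3(T − 64)
1507.7 T = 89619 − 8583.8 = 81035
T ≈ 53.75 °C. Since T > 0 °C, the all-ice-melts assumption holds.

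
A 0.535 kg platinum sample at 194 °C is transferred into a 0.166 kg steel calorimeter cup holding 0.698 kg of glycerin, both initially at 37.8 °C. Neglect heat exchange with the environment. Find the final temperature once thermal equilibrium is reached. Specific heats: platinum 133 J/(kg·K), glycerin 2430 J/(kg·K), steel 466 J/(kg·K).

Conservation of energy gives ΣQ = 0:
0.535×133×(T − 194) + 0.698×2430×(T − 37.8) + 0.166×466×(T − 37.8) = 0
71.16(T − 194) + 1696.1(T − 37.8) + 77.36(T − 37.8) = 0
1844.7 T = 80842
T = 80842 / 1844.7 = 43.8 °C

T_f ≈ 43.8 °C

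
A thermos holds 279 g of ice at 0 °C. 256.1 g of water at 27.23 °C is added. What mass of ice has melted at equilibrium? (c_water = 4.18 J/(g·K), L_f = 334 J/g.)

m_melted ≈ 87.3 g

Cooling the water to 0 °C releases 256.1·4.18·27.23 = 29150 J.
Melting all 279 g of ice would need 279·334 = 93186 J.
That's not enough to melt it all — equilibrium is at 0 °C with ice remaining.
m_melted·334 = 29150  ⇒  m_melted ≈ 87.27 g.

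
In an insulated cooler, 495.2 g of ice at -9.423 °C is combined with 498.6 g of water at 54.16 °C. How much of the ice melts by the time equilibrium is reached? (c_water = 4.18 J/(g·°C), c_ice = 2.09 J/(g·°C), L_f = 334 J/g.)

m_melted ≈ 309 g

Cooling the water to 0 °C releases 498.6·4.18·54.16 = 112877 J.
Of that, 495.2·2.09·9.423 = 9752.5 J goes to bring the ice to 0 °C, leaving 103125 J.
Fully melting the ice requires m_ice L_f = 495.2·334 = 165397 J.
Since 103125 < 165397 J, not all the ice melts; equilibrium is at 0 °C.
Mass melted = 103125/334 ≈ 308.8 g.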